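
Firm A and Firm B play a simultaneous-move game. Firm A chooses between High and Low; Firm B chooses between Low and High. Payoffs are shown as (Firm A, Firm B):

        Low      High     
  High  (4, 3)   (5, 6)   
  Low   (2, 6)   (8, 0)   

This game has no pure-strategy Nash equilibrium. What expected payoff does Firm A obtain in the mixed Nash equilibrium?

22/5

For Firm A to be willing to mix, Firm A must be indifferent between High and Low, which pins down Firm B's mix.
  Firm A's expected payoff from High: q·4 + (1−q)·5 = -q + 5
  Firm A's expected payoff from Low: q·2 + (1−q)·8 = -6q + 8
  -q + 5 = -6q + 8  ⇒  5q = 3  ⇒  q = 3/5.
At equilibrium Firm A is indifferent across rows, so Firm A's payoff equals the payoff from High: (3/5)·4 + (2/5)·5 = 22/5.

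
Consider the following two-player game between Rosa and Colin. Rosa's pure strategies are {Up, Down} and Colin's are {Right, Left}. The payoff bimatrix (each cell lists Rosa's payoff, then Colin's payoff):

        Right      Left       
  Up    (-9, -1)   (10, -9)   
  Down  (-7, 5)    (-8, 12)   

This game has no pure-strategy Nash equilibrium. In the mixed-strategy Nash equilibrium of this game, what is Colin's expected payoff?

Colin's indifference between Right and Left determines Rosa's mixing probability p:
  Colin's payoff to Right: p·(-1) + (1−p)·5 = -6p + 5
  Colin's payoff to Left: p·(-9) + (1−p)·12 = -21p + 12
  -6p + 5 = -21p + 12  ⇒  15p = 7  ⇒  p = 7/15.
At equilibrium Colin is indifferent across columns, so Colin's payoff equals the payoff from Right: (7/15)·(-1) + (8/15)·5 = 11/5.

11/5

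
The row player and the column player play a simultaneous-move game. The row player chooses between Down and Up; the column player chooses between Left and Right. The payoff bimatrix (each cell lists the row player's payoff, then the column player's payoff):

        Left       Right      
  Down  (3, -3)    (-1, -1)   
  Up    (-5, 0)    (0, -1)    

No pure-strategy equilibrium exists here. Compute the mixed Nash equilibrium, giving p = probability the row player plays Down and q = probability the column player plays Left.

p = 1/3, q = 1/9

In a mixed equilibrium the column player is indifferent between Left and Right; this condition fixes p.
  the column player's expected payoff from Left: p·(-3) + (1−p)·0 = -3p
  the column player's expected payoff from Right: p·(-1) + (1−p)·(-1) = -1
  -3p = -1  ⇒  -3p = -1  ⇒  p = 1/3.
The column player's mix must leave the row player indifferent between Down and Up.
  the row player's payoff to Down: q·3 + (1−q)·(-1) = 4q - 1
  the row player's payoff to Up: q·(-5) + (1−q)·0 = -5q
  4q - 1 = -5q  ⇒  9q = 1  ⇒  q = 1/9.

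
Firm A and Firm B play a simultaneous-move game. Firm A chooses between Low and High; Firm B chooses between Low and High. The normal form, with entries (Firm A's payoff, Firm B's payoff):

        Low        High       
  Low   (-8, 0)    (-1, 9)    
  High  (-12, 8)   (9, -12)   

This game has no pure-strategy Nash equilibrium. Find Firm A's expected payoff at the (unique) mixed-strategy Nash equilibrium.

Firm A's indifference between Low and High determines Firm B's mixing probability q:
  Firm A's payoff from Low: q·(-8) + (1−q)·(-1) = -7q - 1
  Firm A's payoff from High: q·(-12) + (1−q)·9 = -21q + 9
  -7q - 1 = -21q + 9  ⇒  14q = 10  ⇒  q = 5/7.
At equilibrium Firm A is indifferent across rows, so Firm A's payoff equals the payoff from Low: (5/7)·(-8) + (2/7)·(-1) = -6.

-6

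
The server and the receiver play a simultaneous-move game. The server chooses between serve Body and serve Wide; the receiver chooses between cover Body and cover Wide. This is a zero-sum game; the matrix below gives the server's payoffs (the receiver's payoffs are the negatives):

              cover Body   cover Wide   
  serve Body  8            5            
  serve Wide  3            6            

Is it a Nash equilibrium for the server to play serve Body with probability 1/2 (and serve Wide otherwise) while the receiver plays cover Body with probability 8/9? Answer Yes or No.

No

Given the receiver's mix q = 8/9, the server's payoff from serve Body is 23/3 but from serve Wide is 10/3. The server strictly prefers serve Body, so the server would not mix.
So the proposed profile is not a Nash equilibrium.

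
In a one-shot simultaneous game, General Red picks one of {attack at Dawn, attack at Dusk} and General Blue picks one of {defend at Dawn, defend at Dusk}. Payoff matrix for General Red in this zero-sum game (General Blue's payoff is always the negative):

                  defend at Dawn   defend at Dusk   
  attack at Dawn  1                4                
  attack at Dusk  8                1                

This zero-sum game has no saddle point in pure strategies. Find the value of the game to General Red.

v = 31/10

Set General Red's expected payoff from attack at Dawn equal to that from attack at Dusk:
  General Red's expected payoff from attack at Dawn: q·1 + (1−q)·4 = -3q + 4
  General Red's expected payoff from attack at Dusk: q·8 + (1−q)·1 = 7q + 1
  -3q + 4 = 7q + 1  ⇒  -10q = -3  ⇒  q = 3/10.
The value is General Red's expected payoff against this mix (using attack at Dawn): (3/10)·1 + (7/10)·4 = 31/10.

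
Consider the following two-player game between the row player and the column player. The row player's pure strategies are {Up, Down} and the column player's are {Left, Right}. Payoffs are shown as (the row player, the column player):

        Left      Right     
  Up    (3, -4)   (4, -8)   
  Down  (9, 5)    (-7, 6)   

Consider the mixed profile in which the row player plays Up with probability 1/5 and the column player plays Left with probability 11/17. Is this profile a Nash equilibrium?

Check the column player's indifference given the row player's mix p = 1/5:
  payoff from Left = 16/5; payoff from Right = 16/5 — equal.
Check the row player's indifference given the column player's mix q = 11/17:
  payoff from Up = 57/17; payoff from Down = 57/17 — equal.
Both players are indifferent, so neither can profitably deviate.

Yes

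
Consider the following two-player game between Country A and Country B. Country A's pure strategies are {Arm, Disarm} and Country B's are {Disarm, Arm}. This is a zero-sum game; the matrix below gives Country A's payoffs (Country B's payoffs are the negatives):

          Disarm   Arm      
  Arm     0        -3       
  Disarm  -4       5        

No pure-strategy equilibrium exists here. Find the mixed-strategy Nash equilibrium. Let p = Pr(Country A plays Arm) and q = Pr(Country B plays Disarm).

Set Country B's expected payoff from Disarm equal to that from Arm:
  Country B's payoff from Disarm: p·0 + (1−p)·4 = -4p + 4
  Country B's payoff from Arm: p·3 + (1−p)·(-5) = 8p - 5
  -4p + 4 = 8p - 5  ⇒  -12p = -9  ⇒  p = 3/4.
Country A's indifference between Arm and Disarm determines Country B's mixing probability q:
  Country A's payoff from Arm: q·0 + (1−q)·(-3) = 3q - 3
  Country A's payoff from Disarm: q·(-4) + (1−q)·5 = -9q + 5
  3q - 3 = -9q + 5  ⇒  12q = 8  ⇒  q = 2/3.

p = 3/4, q = 2/3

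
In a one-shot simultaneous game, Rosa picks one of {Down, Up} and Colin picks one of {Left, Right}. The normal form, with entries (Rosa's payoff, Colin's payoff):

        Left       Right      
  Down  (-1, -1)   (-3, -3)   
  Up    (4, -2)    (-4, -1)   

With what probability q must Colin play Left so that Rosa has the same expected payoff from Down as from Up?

Set Rosa's expected payoff from Down equal to that from Up:
  Rosa's expected payoff from Down: q·(-1) + (1−q)·(-3) = 2q - 3
  Rosa's expected payoff from Up: q·4 + (1−q)·(-4) = 8q - 4
  2q - 3 = 8q - 4  ⇒  -6q = -1  ⇒  q = 1/6.

q = 1/6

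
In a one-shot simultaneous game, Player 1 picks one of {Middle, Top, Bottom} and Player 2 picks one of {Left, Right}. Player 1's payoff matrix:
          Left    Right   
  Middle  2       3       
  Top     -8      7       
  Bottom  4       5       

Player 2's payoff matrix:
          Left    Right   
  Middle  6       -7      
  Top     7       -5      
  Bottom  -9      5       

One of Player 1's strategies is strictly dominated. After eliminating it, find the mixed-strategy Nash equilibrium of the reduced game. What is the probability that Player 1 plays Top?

Player 1's strategy Middle is strictly dominated by Bottom: 4 > 2 and 5 > 3. Eliminate Middle.
For Player 2 to be willing to mix, Player 2 must be indifferent between Left and Right, which pins down Player 1's mix.
  Player 2's expected payoff from Left: p·7 + (1−p)·(-9) = 16p - 9
  Player 2's expected payoff from Right: p·(-5) + (1−p)·5 = -10p + 5
  16p - 9 = -10p + 5  ⇒  26p = 14  ⇒  p = 7/13.

p = 7/13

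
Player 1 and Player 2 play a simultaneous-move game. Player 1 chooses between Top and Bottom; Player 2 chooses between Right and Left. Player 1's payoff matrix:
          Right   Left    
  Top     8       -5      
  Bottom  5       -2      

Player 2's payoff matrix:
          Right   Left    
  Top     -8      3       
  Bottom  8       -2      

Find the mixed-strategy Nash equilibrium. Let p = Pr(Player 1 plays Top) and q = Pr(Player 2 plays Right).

In a mixed equilibrium Player 2 is indifferent between Right and Left; this condition fixes p.
  Player 2's payoff from Right: p·(-8) + (1−p)·8 = -16p + 8
  Player 2's payoff from Left: p·3 + (1−p)·(-2) = 5p - 2
  -16p + 8 = 5p - 2  ⇒  -21p = -10  ⇒  p = 10/21.
For Player 1 to be willing to mix, Player 1 must be indifferent between Top and Bottom, which pins down Player 2's mix.
  Player 1's payoff to Top: q·8 + (1−q)·(-5) = 13q - 5
  Player 1's payoff to Bottom: q·5 + (1−q)·(-2) = 7q - 2
  13q - 5 = 7q - 2  ⇒  6q = 3  ⇒  q = 1/2.

p = 10/21, q = 1/2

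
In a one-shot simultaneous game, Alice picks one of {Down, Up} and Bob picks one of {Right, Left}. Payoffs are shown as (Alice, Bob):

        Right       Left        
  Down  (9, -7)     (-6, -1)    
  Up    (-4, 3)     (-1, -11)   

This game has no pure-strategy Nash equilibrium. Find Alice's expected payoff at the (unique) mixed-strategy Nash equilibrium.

Bob's mix must leave Alice indifferent between Down and Up.
  Alice's expected payoff from Down: q·9 + (1−q)·(-6) = 15q - 6
  Alice's expected payoff from Up: q·(-4) + (1−q)·(-1) = -3q - 1
  15q - 6 = -3q - 1  ⇒  18q = 5  ⇒  q = 5/18.
At equilibrium Alice is indifferent across rows, so Alice's payoff equals the payoff from Down: (5/18)·9 + (13/18)·(-6) = -11/6.

-11/6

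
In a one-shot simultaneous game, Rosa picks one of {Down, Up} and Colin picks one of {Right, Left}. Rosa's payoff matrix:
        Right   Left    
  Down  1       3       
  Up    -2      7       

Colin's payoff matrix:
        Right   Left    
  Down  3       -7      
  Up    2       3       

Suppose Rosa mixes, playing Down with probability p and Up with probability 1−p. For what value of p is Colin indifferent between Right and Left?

p = 1/11

In a mixed equilibrium Colin is indifferent between Right and Left; this condition fixes p.
  Colin's expected payoff from Right: p·3 + (1−p)·2 = p + 2
  Colin's expected payoff from Left: p·(-7) + (1−p)·3 = -10p + 3
  p + 2 = -10p + 3  ⇒  11p = 1  ⇒  p = 1/11.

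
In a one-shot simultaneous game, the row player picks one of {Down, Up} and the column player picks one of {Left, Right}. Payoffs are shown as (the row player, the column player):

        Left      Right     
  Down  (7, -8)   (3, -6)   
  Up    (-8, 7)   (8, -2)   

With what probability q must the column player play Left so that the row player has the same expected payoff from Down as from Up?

q = 1/4

The row player's indifference between Down and Up determines the column player's mixing probability q:
  the row player's payoff from Down: q·7 + (1−q)·3 = 4q + 3
  the row player's payoff from Up: q·(-8) + (1−q)·8 = -16q + 8
  4q + 3 = -16q + 8  ⇒  20q = 5  ⇒  q = 1/4.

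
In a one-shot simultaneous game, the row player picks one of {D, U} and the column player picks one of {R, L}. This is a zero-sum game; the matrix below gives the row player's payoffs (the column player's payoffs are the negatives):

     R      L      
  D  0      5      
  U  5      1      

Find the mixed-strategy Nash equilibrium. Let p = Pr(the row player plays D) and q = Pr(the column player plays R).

The row player's mix must leave the column player indifferent between R and L.
  the column player's payoff from R: p·0 + (1−p)·(-5) = 5p - 5
  the column player's payoff from L: p·(-5) + (1−p)·(-1) = -4p - 1
  5p - 5 = -4p - 1  ⇒  9p = 4  ⇒  p = 4/9.
In a mixed equilibrium the row player is indifferent between D and U; this condition fixes q.
  the row player's payoff from D: q·0 + (1−q)·5 = -5q + 5
  the row player's payoff from U: q·5 + (1−q)·1 = 4q + 1
  -5q + 5 = 4q + 1  ⇒  -9q = -4  ⇒  q = 4/9.

p = 4/9, q = 4/9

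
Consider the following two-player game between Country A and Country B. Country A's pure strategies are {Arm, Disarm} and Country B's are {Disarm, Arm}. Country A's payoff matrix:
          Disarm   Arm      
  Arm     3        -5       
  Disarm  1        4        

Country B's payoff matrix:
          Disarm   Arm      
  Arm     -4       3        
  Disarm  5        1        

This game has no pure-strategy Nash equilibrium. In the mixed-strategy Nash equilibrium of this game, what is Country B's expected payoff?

19/11

Set Country B's expected payoff from Disarm equal to that from Arm:
  Country B's expected payoff from Disarm: p·(-4) + (1−p)·5 = -9p + 5
  Country B's expected payoff from Arm: p·3 + (1−p)·1 = 2p + 1
  -9p + 5 = 2p + 1  ⇒  -11p = -4  ⇒  p = 4/11.
At equilibrium Country B is indifferent across columns, so Country B's payoff equals the payoff from Disarm: (4/11)·(-4) + (7/11)·5 = 19/11.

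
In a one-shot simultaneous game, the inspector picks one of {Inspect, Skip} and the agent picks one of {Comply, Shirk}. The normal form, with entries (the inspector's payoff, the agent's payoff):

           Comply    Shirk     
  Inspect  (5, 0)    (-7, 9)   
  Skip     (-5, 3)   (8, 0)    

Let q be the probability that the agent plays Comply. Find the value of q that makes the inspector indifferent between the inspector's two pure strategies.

q = 3/5

For the inspector to be willing to mix, the inspector must be indifferent between Inspect and Skip, which pins down the agent's mix.
  the inspector's payoff to Inspect: q·5 + (1−q)·(-7) = 12q - 7
  the inspector's payoff to Skip: q·(-5) + (1−q)·8 = -13q + 8
  12q - 7 = -13q + 8  ⇒  25q = 15  ⇒  q = 3/5.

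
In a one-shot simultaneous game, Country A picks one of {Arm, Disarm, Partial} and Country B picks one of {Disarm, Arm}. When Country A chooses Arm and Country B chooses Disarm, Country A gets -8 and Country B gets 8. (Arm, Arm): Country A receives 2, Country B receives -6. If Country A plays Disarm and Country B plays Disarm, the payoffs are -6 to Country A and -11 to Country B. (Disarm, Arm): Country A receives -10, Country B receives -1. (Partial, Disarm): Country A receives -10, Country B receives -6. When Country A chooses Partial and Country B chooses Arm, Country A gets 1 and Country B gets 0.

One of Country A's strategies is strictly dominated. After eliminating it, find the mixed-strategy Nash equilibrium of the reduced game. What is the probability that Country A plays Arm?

Country A's strategy Partial is strictly dominated by Arm: -8 > -10 and 2 > 1. Eliminate Partial.
In a mixed equilibrium Country B is indifferent between Disarm and Arm; this condition fixes p.
  Country B's payoff from Disarm: p·8 + (1−p)·(-11) = 19p - 11
  Country B's payoff from Arm: p·(-6) + (1−p)·(-1) = -5p - 1
  19p - 11 = -5p - 1  ⇒  24p = 10  ⇒  p = 5/12.

p = 5/12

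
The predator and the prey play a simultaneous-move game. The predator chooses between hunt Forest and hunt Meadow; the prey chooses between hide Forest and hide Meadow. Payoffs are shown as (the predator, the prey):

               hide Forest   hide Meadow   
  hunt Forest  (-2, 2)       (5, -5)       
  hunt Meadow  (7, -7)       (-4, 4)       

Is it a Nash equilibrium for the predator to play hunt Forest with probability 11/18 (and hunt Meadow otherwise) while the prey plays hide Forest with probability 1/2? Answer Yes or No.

Yes

Check the prey's indifference given the predator's mix p = 11/18:
  payoff from hide Forest = -3/2; payoff from hide Meadow = -3/2 — equal.
Check the predator's indifference given the prey's mix q = 1/2:
  payoff from hunt Forest = 3/2; payoff from hunt Meadow = 3/2 — equal.
Both players are indifferent, so neither can profitably deviate.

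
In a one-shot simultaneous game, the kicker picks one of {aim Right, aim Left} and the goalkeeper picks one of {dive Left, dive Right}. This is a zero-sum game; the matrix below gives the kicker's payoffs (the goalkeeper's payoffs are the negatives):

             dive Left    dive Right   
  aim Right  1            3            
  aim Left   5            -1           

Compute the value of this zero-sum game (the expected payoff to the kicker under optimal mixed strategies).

Set the kicker's expected payoff from aim Right equal to that from aim Left:
  the kicker's expected payoff from aim Right: q·1 + (1−q)·3 = -2q + 3
  the kicker's expected payoff from aim Left: q·5 + (1−q)·(-1) = 6q - 1
  -2q + 3 = 6q - 1  ⇒  -8q = -4  ⇒  q = 1/2.
The value is the kicker's expected payoff against this mix (using aim Right): (1/2)·1 + (1/2)·3 = 2.

v = 2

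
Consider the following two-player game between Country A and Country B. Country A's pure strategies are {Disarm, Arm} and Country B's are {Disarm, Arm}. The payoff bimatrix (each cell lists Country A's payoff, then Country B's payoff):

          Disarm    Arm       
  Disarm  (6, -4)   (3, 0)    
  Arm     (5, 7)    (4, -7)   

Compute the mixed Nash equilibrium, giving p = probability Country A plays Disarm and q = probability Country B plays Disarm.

For Country B to be willing to mix, Country B must be indifferent between Disarm and Arm, which pins down Country A's mix.
  Country B's payoff to Disarm: p·(-4) + (1−p)·7 = -11p + 7
  Country B's payoff to Arm: p·0 + (1−p)·(-7) = 7p - 7
  -11p + 7 = 7p - 7  ⇒  -18p = -14  ⇒  p = 7/9.
Country A's indifference between Disarm and Arm determines Country B's mixing probability q:
  Country A's payoff to Disarm: q·6 + (1−q)·3 = 3q + 3
  Country A's payoff to Arm: q·5 + (1−q)·4 = q + 4
  3q + 3 = q + 4  ⇒  2q = 1  ⇒  q = 1/2.

p = 7/9, q = 1/2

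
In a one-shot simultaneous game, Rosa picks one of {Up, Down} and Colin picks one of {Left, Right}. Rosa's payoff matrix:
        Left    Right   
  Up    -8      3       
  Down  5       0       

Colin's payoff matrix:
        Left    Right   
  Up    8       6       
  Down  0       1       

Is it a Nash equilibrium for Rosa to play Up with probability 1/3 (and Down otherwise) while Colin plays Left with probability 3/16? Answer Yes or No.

Yes

Check Colin's indifference given Rosa's mix p = 1/3:
  payoff from Left = 8/3; payoff from Right = 8/3 — equal.
Check Rosa's indifference given Colin's mix q = 3/16:
  payoff from Up = 15/16; payoff from Down = 15/16 — equal.
Both players are indifferent, so neither can profitably deviate.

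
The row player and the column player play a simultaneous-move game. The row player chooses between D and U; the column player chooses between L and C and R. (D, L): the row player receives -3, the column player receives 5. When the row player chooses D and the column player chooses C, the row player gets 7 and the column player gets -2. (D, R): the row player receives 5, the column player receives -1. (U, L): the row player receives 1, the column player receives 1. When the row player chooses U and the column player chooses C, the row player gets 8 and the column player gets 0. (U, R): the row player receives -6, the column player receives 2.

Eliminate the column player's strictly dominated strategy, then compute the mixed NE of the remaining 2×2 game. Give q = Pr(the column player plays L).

q = 11/15

The column player's strategy C is strictly dominated by R: -1 > -2 and 2 > 0. Eliminate C.
Set the row player's expected payoff from D equal to that from U:
  the row player's expected payoff from D: q·(-3) + (1−q)·5 = -8q + 5
  the row player's expected payoff from U: q·1 + (1−q)·(-6) = 7q - 6
  -8q + 5 = 7q - 6  ⇒  -15q = -11  ⇒  q = 11/15.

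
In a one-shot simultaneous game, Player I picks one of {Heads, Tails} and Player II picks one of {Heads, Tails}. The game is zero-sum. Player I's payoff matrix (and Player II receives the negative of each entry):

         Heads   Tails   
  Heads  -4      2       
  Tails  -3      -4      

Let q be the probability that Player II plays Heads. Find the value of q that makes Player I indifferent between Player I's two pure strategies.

In a mixed equilibrium Player I is indifferent between Heads and Tails; this condition fixes q.
  Player I's payoff to Heads: q·(-4) + (1−q)·2 = -6q + 2
  Player I's payoff to Tails: q·(-3) + (1−q)·(-4) = q - 4
  -6q + 2 = q - 4  ⇒  -7q = -6  ⇒  q = 6/7.

q = 6/7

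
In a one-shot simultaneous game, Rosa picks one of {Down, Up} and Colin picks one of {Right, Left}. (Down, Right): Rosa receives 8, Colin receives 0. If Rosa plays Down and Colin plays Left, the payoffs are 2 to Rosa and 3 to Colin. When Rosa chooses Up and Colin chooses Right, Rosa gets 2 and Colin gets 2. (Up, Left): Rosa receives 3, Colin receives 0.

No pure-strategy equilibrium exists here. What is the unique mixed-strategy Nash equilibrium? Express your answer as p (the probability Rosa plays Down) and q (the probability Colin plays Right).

In a mixed equilibrium Colin is indifferent between Right and Left; this condition fixes p.
  Colin's expected payoff from Right: p·0 + (1−p)·2 = -2p + 2
  Colin's expected payoff from Left: p·3 + (1−p)·0 = 3p
  -2p + 2 = 3p  ⇒  -5p = -2  ⇒  p = 2/5.
Rosa's indifference between Down and Up determines Colin's mixing probability q:
  Rosa's payoff from Down: q·8 + (1−q)·2 = 6q + 2
  Rosa's payoff from Up: q·2 + (1−q)·3 = -q + 3
  6q + 2 = -q + 3  ⇒  7q = 1  ⇒  q = 1/7.

p = 2/5, q = 1/7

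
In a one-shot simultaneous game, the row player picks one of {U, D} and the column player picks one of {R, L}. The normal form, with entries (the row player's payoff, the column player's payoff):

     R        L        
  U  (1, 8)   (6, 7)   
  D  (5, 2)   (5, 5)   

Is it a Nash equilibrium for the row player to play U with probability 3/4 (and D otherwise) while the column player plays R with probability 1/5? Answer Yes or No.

Yes

Check the column player's indifference given the row player's mix p = 3/4:
  payoff from R = 13/2; payoff from L = 13/2 — equal.
Check the row player's indifference given the column player's mix q = 1/5:
  payoff from U = 5; payoff from D = 5 — equal.
Both players are indifferent, so neither can profitably deviate.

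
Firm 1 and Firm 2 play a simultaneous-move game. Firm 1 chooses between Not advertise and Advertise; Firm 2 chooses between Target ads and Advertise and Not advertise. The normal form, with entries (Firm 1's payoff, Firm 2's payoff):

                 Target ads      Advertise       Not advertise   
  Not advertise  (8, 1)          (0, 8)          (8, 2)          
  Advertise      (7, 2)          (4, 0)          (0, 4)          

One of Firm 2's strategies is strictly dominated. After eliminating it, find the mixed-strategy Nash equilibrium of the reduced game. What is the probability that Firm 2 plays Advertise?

Firm 2's strategy Target ads is strictly dominated by Not advertise: 2 > 1 and 4 > 2. Eliminate Target ads.
Firm 1's indifference between Not advertise and Advertise determines Firm 2's mixing probability q:
  Firm 1's payoff to Not advertise: q·0 + (1−q)·8 = -8q + 8
  Firm 1's payoff to Advertise: q·4 + (1−q)·0 = 4q
  -8q + 8 = 4q  ⇒  -12q = -8  ⇒  q = 2/3.

q = 2/3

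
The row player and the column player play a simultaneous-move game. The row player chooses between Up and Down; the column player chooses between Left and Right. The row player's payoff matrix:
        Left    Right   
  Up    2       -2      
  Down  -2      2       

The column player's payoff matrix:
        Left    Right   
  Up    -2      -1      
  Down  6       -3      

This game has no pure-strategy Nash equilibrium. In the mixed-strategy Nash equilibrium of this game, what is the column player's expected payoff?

-6/5

The row player's mix must leave the column player indifferent between Left and Right.
  the column player's payoff from Left: p·(-2) + (1−p)·6 = -8p + 6
  the column player's payoff from Right: p·(-1) + (1−p)·(-3) = 2p - 3
  -8p + 6 = 2p - 3  ⇒  -10p = -9  ⇒  p = 9/10.
At equilibrium the column player is indifferent across columns, so the column player's payoff equals the payoff from Left: (9/10)·(-2) + (1/10)·6 = -6/5.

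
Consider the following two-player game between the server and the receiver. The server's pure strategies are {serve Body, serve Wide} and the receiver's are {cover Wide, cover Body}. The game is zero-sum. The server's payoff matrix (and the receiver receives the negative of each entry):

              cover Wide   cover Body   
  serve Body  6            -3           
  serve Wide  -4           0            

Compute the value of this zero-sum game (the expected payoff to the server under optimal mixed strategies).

The receiver's mix must leave the server indifferent between serve Body and serve Wide.
  the server's payoff to serve Body: q·6 + (1−q)·(-3) = 9q - 3
  the server's payoff to serve Wide: q·(-4) + (1−q)·0 = -4q
  9q - 3 = -4q  ⇒  13q = 3  ⇒  q = 3/13.
The value is the server's expected payoff against this mix (using serve Body): (3/13)·6 + (10/13)·(-3) = -12/13.

v = -12/13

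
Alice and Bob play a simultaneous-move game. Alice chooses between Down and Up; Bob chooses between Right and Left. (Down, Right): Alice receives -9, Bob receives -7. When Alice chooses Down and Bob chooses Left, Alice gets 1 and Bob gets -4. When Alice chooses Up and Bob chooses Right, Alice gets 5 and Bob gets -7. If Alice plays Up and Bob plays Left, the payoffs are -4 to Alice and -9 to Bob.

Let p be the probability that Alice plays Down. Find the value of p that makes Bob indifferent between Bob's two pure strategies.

p = 2/5

Set Bob's expected payoff from Right equal to that from Left:
  Bob's expected payoff from Right: p·(-7) + (1−p)·(-7) = -7
  Bob's expected payoff from Left: p·(-4) + (1−p)·(-9) = 5p - 9
  -7 = 5p - 9  ⇒  -5p = -2  ⇒  p = 2/5.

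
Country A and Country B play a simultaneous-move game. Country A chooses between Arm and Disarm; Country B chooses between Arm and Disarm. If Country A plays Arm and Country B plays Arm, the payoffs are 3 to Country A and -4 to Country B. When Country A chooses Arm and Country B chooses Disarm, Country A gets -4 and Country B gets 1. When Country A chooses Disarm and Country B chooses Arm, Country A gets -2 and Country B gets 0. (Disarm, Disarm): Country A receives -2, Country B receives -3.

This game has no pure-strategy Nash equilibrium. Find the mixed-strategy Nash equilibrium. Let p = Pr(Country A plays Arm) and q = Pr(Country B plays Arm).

p = 3/8, q = 2/7

For Country B to be willing to mix, Country B must be indifferent between Arm and Disarm, which pins down Country A's mix.
  Country B's expected payoff from Arm: p·(-4) + (1−p)·0 = -4p
  Country B's expected payoff from Disarm: p·1 + (1−p)·(-3) = 4p - 3
  -4p = 4p - 3  ⇒  -8p = -3  ⇒  p = 3/8.
Country A's indifference between Arm and Disarm determines Country B's mixing probability q:
  Country A's payoff from Arm: q·3 + (1−q)·(-4) = 7q - 4
  Country A's payoff from Disarm: q·(-2) + (1−q)·(-2) = -2
  7q - 4 = -2  ⇒  7q = 2  ⇒  q = 2/7.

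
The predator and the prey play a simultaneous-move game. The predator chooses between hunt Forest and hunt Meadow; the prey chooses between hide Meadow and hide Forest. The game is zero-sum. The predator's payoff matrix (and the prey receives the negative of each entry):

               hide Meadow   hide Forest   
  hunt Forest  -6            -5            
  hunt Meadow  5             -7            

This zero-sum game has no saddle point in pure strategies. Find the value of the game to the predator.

v = -67/13

In a mixed equilibrium the predator is indifferent between hunt Forest and hunt Meadow; this condition fixes q.
  the predator's payoff to hunt Forest: q·(-6) + (1−q)·(-5) = -q - 5
  the predator's payoff to hunt Meadow: q·5 + (1−q)·(-7) = 12q - 7
  -q - 5 = 12q - 7  ⇒  -13q = -2  ⇒  q = 2/13.
The value is the predator's expected payoff against this mix (using hunt Forest): (2/13)·(-6) + (11/13)·(-5) = -67/13.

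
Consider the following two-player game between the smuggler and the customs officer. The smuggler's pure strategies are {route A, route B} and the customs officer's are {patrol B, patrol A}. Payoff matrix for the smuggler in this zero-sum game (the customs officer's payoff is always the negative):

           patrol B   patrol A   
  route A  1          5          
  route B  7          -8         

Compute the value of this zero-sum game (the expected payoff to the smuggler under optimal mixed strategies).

Set the smuggler's expected payoff from route A equal to that from route B:
  the smuggler's payoff from route A: q·1 + (1−q)·5 = -4q + 5
  the smuggler's payoff from route B: q·7 + (1−q)·(-8) = 15q - 8
  -4q + 5 = 15q - 8  ⇒  -19q = -13  ⇒  q = 13/19.
The value is the smuggler's expected payoff against this mix (using route A): (13/19)·1 + (6/19)·5 = 43/19.

v = 43/19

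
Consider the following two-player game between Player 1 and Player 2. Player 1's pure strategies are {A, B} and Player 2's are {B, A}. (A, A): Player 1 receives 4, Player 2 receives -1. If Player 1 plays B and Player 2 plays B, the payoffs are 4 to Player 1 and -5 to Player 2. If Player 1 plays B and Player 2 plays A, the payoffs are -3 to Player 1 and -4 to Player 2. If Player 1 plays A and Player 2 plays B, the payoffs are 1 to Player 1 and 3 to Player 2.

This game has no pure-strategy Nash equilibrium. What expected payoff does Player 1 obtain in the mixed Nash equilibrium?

Player 1's indifference between A and B determines Player 2's mixing probability q:
  Player 1's expected payoff from A: q·1 + (1−q)·4 = -3q + 4
  Player 1's expected payoff from B: q·4 + (1−q)·(-3) = 7q - 3
  -3q + 4 = 7q - 3  ⇒  -10q = -7  ⇒  q = 7/10.
At equilibrium Player 1 is indifferent across rows, so Player 1's payoff equals the payoff from A: (7/10)·1 + (3/10)·4 = 19/10.

19/10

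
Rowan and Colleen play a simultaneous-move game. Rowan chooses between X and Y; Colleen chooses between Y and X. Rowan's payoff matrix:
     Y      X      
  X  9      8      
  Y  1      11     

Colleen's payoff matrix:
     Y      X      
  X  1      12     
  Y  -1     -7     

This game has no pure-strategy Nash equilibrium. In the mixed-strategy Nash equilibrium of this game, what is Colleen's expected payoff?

-5/17

Colleen's indifference between Y and X determines Rowan's mixing probability p:
  Colleen's payoff to Y: p·1 + (1−p)·(-1) = 2p - 1
  Colleen's payoff to X: p·12 + (1−p)·(-7) = 19p - 7
  2p - 1 = 19p - 7  ⇒  -17p = -6  ⇒  p = 6/17.
At equilibrium Colleen is indifferent across columns, so Colleen's payoff equals the payoff from Y: (6/17)·1 + (11/17)·(-1) = -5/17.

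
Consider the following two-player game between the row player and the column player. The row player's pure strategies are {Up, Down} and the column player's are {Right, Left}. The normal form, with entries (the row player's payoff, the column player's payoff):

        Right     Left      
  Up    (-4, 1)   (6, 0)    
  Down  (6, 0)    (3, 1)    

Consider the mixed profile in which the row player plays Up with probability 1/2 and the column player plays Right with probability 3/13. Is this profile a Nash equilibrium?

Yes

Check the column player's indifference given the row player's mix p = 1/2:
  payoff from Right = 1/2; payoff from Left = 1/2 — equal.
Check the row player's indifference given the column player's mix q = 3/13:
  payoff from Up = 48/13; payoff from Down = 48/13 — equal.
Both players are indifferent, so neither can profitably deviate.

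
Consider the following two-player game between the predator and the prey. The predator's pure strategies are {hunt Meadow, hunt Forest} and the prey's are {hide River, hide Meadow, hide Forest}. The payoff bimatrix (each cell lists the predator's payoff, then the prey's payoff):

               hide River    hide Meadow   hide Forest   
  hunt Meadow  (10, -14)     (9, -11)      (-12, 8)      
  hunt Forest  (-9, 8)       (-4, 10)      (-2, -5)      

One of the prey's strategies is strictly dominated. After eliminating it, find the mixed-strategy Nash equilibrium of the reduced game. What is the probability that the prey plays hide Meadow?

q = 10/23

The prey's strategy hide River is strictly dominated by hide Meadow: -11 > -14 and 10 > 8. Eliminate hide River.
The prey's mix must leave the predator indifferent between hunt Meadow and hunt Forest.
  the predator's expected payoff from hunt Meadow: q·9 + (1−q)·(-12) = 21q - 12
  the predator's expected payoff from hunt Forest: q·(-4) + (1−q)·(-2) = -2q - 2
  21q - 12 = -2q - 2  ⇒  23q = 10  ⇒  q = 10/23.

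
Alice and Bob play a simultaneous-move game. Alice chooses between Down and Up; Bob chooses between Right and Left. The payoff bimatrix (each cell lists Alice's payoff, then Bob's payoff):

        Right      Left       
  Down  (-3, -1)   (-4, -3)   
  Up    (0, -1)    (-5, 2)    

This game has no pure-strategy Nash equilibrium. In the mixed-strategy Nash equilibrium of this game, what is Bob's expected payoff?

Alice's mix must leave Bob indifferent between Right and Left.
  Bob's payoff to Right: p·(-1) + (1−p)·(-1) = -1
  Bob's payoff to Left: p·(-3) + (1−p)·2 = -5p + 2
  -1 = -5p + 2  ⇒  5p = 3  ⇒  p = 3/5.
At equilibrium Bob is indifferent across columns, so Bob's payoff equals the payoff from Right: (3/5)·(-1) + (2/5)·(-1) = -1.

-1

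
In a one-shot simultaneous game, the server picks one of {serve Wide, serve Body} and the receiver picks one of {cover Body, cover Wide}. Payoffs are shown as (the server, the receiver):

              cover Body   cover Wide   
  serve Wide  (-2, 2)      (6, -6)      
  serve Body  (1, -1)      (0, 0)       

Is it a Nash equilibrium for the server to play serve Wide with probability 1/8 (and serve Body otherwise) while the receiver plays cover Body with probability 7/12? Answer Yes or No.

Given the server's mix p = 1/8, the receiver's payoff from cover Body is -5/8 but from cover Wide is -3/4. The receiver strictly prefers cover Body, so the receiver would not mix.
So the proposed profile is not a Nash equilibrium.

No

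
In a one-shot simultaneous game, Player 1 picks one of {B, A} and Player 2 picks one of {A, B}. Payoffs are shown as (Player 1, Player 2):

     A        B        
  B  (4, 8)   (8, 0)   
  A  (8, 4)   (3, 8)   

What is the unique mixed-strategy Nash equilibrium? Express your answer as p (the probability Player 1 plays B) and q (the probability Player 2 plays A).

p = 1/3, q = 5/9

In a mixed equilibrium Player 2 is indifferent between A and B; this condition fixes p.
  Player 2's expected payoff from A: p·8 + (1−p)·4 = 4p + 4
  Player 2's expected payoff from B: p·0 + (1−p)·8 = -8p + 8
  4p + 4 = -8p + 8  ⇒  12p = 4  ⇒  p = 1/3.
For Player 1 to be willing to mix, Player 1 must be indifferent between B and A, which pins down Player 2's mix.
  Player 1's payoff from B: q·4 + (1−q)·8 = -4q + 8
  Player 1's payoff from A: q·8 + (1−q)·3 = 5q + 3
  -4q + 8 = 5q + 3  ⇒  -9q = -5  ⇒  q = 5/9.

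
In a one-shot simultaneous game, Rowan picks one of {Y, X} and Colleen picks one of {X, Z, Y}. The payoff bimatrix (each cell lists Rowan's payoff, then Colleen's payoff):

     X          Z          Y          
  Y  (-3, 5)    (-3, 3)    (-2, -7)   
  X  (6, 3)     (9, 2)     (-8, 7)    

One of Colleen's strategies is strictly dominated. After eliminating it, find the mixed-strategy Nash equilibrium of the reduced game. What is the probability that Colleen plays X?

q = 2/5

Colleen's strategy Z is strictly dominated by X: 5 > 3 and 3 > 2. Eliminate Z.
In a mixed equilibrium Rowan is indifferent between Y and X; this condition fixes q.
  Rowan's payoff from Y: q·(-3) + (1−q)·(-2) = -q - 2
  Rowan's payoff from X: q·6 + (1−q)·(-8) = 14q - 8
  -q - 2 = 14q - 8  ⇒  -15q = -6  ⇒  q = 2/5.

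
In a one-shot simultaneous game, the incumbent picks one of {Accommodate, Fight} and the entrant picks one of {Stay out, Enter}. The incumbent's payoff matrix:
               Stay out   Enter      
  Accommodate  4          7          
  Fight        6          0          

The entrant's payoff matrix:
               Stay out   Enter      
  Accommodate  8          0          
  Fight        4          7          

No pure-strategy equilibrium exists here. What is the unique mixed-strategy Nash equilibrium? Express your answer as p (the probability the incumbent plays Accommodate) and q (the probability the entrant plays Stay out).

p = 3/11, q = 7/9

In a mixed equilibrium the entrant is indifferent between Stay out and Enter; this condition fixes p.
  the entrant's expected payoff from Stay out: p·8 + (1−p)·4 = 4p + 4
  the entrant's expected payoff from Enter: p·0 + (1−p)·7 = -7p + 7
  4p + 4 = -7p + 7  ⇒  11p = 3  ⇒  p = 3/11.
In a mixed equilibrium the incumbent is indifferent between Accommodate and Fight; this condition fixes q.
  the incumbent's payoff to Accommodate: q·4 + (1−q)·7 = -3q + 7
  the incumbent's payoff to Fight: q·6 + (1−q)·0 = 6q
  -3q + 7 = 6q  ⇒  -9q = -7  ⇒  q = 7/9.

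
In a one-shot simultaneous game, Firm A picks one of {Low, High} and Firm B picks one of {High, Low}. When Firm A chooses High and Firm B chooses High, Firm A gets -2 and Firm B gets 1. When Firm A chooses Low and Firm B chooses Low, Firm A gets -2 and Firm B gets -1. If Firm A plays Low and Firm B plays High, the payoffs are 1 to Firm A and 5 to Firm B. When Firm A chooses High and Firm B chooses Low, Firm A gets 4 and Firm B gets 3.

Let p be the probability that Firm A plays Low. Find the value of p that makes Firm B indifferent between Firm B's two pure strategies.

Set Firm B's expected payoff from High equal to that from Low:
  Firm B's expected payoff from High: p·5 + (1−p)·1 = 4p + 1
  Firm B's expected payoff from Low: p·(-1) + (1−p)·3 = -4p + 3
  4p + 1 = -4p + 3  ⇒  8p = 2  ⇒  p = 1/4.

p = 1/4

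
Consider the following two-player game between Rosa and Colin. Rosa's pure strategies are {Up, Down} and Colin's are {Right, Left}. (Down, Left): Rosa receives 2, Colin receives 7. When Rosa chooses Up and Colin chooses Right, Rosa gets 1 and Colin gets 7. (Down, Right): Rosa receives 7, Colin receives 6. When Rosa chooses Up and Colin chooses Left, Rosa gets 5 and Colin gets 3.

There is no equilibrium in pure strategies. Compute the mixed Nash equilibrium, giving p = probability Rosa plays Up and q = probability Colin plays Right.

p = 1/5, q = 1/3

In a mixed equilibrium Colin is indifferent between Right and Left; this condition fixes p.
  Colin's expected payoff from Right: p·7 + (1−p)·6 = p + 6
  Colin's expected payoff from Left: p·3 + (1−p)·7 = -4p + 7
  p + 6 = -4p + 7  ⇒  5p = 1  ⇒  p = 1/5.
Rosa's indifference between Up and Down determines Colin's mixing probability q:
  Rosa's expected payoff from Up: q·1 + (1−q)·5 = -4q + 5
  Rosa's expected payoff from Down: q·7 + (1−q)·2 = 5q + 2
  -4q + 5 = 5q + 2  ⇒  -9q = -3  ⇒  q = 1/3.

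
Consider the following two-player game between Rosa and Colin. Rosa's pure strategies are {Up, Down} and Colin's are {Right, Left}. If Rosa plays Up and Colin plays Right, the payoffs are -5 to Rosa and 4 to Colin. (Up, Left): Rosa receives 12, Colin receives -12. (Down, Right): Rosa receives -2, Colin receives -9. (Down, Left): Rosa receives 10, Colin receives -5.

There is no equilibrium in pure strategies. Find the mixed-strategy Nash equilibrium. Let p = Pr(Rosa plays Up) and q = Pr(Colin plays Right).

p = 1/5, q = 2/5

For Colin to be willing to mix, Colin must be indifferent between Right and Left, which pins down Rosa's mix.
  Colin's payoff from Right: p·4 + (1−p)·(-9) = 13p - 9
  Colin's payoff from Left: p·(-12) + (1−p)·(-5) = -7p - 5
  13p - 9 = -7p - 5  ⇒  20p = 4  ⇒  p = 1/5.
In a mixed equilibrium Rosa is indifferent between Up and Down; this condition fixes q.
  Rosa's payoff to Up: q·(-5) + (1−q)·12 = -17q + 12
  Rosa's payoff to Down: q·(-2) + (1−q)·10 = -12q + 10
  -17q + 12 = -12q + 10  ⇒  -5q = -2  ⇒  q = 2/5.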